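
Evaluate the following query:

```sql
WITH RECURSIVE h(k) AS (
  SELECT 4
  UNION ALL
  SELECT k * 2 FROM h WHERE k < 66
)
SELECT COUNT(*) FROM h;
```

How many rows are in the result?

6

Base: k=4.
Iteration 1: 4 < 66 holds -> k = 4 * 2 = 8.
Iteration 2: 8 < 66 holds -> k = 8 * 2 = 16.
Iteration 3: 16 < 66 holds -> k = 16 * 2 = 32.
Iteration 4: 32 < 66 holds -> k = 32 * 2 = 64.
Iteration 5: 64 < 66 holds -> k = 64 * 2 = 128.
Iteration 6: 128 < 66 fails; recursion stops.
Total rows emitted: 6.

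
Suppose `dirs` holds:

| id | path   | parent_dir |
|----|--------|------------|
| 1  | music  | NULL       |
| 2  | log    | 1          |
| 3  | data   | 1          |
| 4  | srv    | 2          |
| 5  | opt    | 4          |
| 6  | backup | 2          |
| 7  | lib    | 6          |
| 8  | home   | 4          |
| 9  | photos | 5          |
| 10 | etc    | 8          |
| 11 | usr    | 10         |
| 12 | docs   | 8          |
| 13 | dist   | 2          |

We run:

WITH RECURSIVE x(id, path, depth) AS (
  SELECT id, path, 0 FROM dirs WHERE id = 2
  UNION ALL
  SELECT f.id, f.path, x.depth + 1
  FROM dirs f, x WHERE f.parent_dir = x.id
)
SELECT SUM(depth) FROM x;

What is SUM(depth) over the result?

Base: id=2 (log) at depth 0.
Iteration 1: rows with parent_dir in {2} -> srv (id 4, depth 1), backup (id 6, depth 1), dist (id 13, depth 1).
Iteration 2: rows with parent_dir in {4,6,13} -> opt (id 5, depth 2), lib (id 7, depth 2), home (id 8, depth 2).
Iteration 3: rows with parent_dir in {5,7,8} -> photos (id 9, depth 3), etc (id 10, depth 3), docs (id 12, depth 3).
Iteration 4: rows with parent_dir in {9,10,12} -> usr (id 11, depth 4).
Iteration 5: no rows with parent_dir in {11}; recursion stops.
SUM(depth) = 0 + 1 + 1 + 1 + 2 + 2 + 2 + 3 + 3 + 3 + 4 = 22.

22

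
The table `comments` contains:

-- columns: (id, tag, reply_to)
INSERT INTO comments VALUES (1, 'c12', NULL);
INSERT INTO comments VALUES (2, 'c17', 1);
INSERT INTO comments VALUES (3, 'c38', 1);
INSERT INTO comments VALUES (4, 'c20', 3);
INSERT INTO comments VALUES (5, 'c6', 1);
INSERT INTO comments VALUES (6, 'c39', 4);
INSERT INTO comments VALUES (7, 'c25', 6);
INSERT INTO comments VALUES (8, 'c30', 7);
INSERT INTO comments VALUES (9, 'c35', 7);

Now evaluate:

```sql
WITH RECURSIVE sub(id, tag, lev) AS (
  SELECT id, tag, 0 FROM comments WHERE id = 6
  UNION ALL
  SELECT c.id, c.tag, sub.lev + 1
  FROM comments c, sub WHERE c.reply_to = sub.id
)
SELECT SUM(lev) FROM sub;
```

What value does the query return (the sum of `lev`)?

5

Base: id=6 (c39) at lev 0.
Iteration 1: rows with reply_to in {6} -> c25 (id 7, lev 1).
Iteration 2: rows with reply_to in {7} -> c30 (id 8, lev 2), c35 (id 9, lev 2).
Iteration 3: no rows with reply_to in {8,9}; recursion stops.
SUM(lev) = 0 + 1 + 2 + 2 = 5.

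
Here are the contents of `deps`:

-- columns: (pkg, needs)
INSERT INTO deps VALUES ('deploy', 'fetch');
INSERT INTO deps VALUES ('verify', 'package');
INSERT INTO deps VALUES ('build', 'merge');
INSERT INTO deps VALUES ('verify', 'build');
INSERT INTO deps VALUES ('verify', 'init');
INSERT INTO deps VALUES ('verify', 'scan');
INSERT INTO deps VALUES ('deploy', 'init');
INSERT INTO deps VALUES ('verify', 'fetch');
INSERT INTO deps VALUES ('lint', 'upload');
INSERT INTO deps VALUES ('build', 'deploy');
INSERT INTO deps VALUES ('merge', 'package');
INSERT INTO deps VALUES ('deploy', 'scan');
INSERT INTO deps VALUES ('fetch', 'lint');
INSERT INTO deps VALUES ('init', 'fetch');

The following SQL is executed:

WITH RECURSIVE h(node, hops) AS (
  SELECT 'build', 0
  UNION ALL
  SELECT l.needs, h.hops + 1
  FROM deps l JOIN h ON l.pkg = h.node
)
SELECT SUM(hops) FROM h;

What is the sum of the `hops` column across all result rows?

Base: (build, hops=0).
Iteration 1: edges from {build} -> (deploy, hops=1), (merge, hops=1).
Iteration 2: edges from {deploy,merge} -> (fetch, hops=2), (init, hops=2), (package, hops=2), (scan, hops=2).
Iteration 3: edges from {fetch,init,package,scan} -> (fetch, hops=3), (lint, hops=3).
Iteration 4: edges from {fetch,lint} -> (lint, hops=4), (upload, hops=4).
Iteration 5: edges from {lint,upload} -> (upload, hops=5).
Iteration 6: no outgoing edges from {upload}; recursion stops.
SUM(hops) = 0 + 1 + 1 + 2 + 2 + 2 + 2 + 3 + 3 + 4 + 4 + 5 = 29.

29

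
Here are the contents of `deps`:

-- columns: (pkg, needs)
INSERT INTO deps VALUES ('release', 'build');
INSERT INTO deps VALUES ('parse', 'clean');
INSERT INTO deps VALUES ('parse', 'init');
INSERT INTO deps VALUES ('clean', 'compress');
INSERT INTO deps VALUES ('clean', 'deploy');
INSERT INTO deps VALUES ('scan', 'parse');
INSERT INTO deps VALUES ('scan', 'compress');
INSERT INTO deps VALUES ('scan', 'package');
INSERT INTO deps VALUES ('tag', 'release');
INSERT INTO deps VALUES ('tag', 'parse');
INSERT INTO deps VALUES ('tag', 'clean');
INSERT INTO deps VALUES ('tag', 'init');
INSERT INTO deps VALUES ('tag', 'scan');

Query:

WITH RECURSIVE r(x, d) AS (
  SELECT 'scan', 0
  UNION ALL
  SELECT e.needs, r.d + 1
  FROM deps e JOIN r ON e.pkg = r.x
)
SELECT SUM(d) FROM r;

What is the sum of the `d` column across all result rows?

13

Base: (scan, d=0).
Iteration 1: edges from {scan} -> (compress, d=1), (package, d=1), (parse, d=1).
Iteration 2: edges from {compress,package,parse} -> (clean, d=2), (init, d=2).
Iteration 3: edges from {clean,init} -> (compress, d=3), (deploy, d=3).
Iteration 4: no outgoing edges from {compress,deploy}; recursion stops.
SUM(d) = 0 + 1 + 1 + 1 + 2 + 2 + 3 + 3 = 13.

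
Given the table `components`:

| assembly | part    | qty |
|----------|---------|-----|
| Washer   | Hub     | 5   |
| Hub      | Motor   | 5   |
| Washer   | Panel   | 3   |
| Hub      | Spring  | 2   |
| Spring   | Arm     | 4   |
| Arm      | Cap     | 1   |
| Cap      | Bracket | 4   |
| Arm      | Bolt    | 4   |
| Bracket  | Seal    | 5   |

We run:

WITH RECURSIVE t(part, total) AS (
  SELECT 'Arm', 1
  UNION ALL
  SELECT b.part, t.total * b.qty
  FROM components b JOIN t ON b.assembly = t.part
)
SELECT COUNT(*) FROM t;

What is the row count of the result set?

Base: (Arm, total=1).
Iteration 1: components of {Arm} -> Bolt = 1*4 = 4, Cap = 1*1 = 1.
Iteration 2: components of {Bolt,Cap} -> Bracket = 1*4 = 4.
Iteration 3: components of {Bracket} -> Seal = 4*5 = 20.
Iteration 4: no further components; recursion stops.
Total rows emitted: 5.

5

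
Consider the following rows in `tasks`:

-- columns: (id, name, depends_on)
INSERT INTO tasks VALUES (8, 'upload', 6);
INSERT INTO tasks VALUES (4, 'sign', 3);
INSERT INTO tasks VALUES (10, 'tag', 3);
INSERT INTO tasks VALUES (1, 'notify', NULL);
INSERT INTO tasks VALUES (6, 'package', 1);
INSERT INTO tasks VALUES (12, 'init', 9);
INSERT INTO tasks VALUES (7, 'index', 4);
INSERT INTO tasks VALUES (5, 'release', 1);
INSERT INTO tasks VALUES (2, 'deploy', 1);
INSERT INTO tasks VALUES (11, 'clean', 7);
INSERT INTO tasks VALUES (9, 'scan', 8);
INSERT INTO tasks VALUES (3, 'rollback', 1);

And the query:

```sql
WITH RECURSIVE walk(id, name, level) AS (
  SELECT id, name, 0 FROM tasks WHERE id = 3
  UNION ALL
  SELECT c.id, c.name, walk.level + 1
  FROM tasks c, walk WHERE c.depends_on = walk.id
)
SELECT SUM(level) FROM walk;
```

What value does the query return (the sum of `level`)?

7

Base: id=3 (rollback) at level 0.
Iteration 1: rows with depends_on in {3} -> sign (id 4, level 1), tag (id 10, level 1).
Iteration 2: rows with depends_on in {4,10} -> index (id 7, level 2).
Iteration 3: rows with depends_on in {7} -> clean (id 11, level 3).
Iteration 4: no rows with depends_on in {11}; recursion stops.
SUM(level) = 0 + 1 + 1 + 2 + 3 = 7.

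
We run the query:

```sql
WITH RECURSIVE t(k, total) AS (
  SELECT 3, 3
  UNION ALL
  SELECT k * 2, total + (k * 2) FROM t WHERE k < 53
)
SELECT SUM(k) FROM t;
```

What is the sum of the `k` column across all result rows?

Base: k=3, total=3.
Iteration 1: 3 < 53 holds -> k = 3 * 2 = 6, total = 3 + 6 = 9.
Iteration 2: 6 < 53 holds -> k = 6 * 2 = 12, total = 9 + 12 = 21.
Iteration 3: 12 < 53 holds -> k = 12 * 2 = 24, total = 21 + 24 = 45.
Iteration 4: 24 < 53 holds -> k = 24 * 2 = 48, total = 45 + 48 = 93.
Iteration 5: 48 < 53 holds -> k = 48 * 2 = 96, total = 93 + 96 = 189.
Iteration 6: 96 < 53 fails; recursion stops.
SUM(k) = 3 + 6 + 12 + 24 + 48 + 96 = 189.

189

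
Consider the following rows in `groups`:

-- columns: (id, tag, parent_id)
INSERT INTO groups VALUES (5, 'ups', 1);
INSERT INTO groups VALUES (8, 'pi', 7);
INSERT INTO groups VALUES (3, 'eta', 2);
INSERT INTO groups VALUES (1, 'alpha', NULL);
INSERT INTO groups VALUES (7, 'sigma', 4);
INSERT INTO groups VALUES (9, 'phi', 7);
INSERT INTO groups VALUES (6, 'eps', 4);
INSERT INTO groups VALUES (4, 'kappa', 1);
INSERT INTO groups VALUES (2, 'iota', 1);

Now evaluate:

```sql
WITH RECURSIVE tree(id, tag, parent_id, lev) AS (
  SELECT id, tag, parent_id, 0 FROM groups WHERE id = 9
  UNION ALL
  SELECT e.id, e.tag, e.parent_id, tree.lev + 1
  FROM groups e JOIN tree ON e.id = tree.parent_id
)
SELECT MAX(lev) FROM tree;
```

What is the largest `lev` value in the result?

Base: id=9 (phi), parent_id=7, lev 0.
Iteration 1: join on id=7 -> sigma (id 7, parent_id=4, lev 1).
Iteration 2: join on id=4 -> kappa (id 4, parent_id=1, lev 2).
Iteration 3: join on id=1 -> alpha (id 1, parent_id=NULL, lev 3).
Iteration 4: parent_id is NULL; no match; recursion stops.
lev values: 0, 1, 2, 3; the maximum is 3.

3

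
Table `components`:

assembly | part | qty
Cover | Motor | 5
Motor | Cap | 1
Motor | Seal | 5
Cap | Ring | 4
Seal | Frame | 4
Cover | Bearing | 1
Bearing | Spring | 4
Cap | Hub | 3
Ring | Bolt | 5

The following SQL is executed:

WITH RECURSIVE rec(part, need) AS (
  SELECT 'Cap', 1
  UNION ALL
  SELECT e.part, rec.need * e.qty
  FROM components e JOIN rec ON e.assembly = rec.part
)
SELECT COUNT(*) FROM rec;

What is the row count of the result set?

Base: (Cap, need=1).
Iteration 1: components of {Cap} -> Hub = 1*3 = 3, Ring = 1*4 = 4.
Iteration 2: components of {Hub,Ring} -> Bolt = 4*5 = 20.
Iteration 3: no further components; recursion stops.
Total rows emitted: 4.

4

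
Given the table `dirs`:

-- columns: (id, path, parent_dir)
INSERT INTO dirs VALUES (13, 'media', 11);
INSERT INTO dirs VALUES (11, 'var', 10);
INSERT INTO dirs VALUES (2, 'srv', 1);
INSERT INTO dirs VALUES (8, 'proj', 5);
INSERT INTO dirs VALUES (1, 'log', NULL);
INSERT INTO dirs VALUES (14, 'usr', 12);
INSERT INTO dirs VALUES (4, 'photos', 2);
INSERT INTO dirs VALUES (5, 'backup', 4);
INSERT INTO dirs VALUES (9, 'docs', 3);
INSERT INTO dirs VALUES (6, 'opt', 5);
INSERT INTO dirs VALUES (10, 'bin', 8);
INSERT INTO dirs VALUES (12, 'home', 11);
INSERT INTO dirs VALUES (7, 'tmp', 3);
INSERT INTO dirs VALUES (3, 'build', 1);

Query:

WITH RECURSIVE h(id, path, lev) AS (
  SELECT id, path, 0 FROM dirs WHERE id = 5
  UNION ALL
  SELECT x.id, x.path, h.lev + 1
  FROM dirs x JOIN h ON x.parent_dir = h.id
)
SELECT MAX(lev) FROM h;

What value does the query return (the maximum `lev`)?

Base: id=5 (backup) at lev 0.
Iteration 1: rows with parent_dir in {5} -> opt (id 6, lev 1), proj (id 8, lev 1).
Iteration 2: rows with parent_dir in {6,8} -> bin (id 10, lev 2).
Iteration 3: rows with parent_dir in {10} -> var (id 11, lev 3).
Iteration 4: rows with parent_dir in {11} -> home (id 12, lev 4), media (id 13, lev 4).
Iteration 5: rows with parent_dir in {12,13} -> usr (id 14, lev 5).
Iteration 6: no rows with parent_dir in {14}; recursion stops.
lev values: 0, 1, 1, 2, 3, 4, 4, 5; the maximum is 5.

5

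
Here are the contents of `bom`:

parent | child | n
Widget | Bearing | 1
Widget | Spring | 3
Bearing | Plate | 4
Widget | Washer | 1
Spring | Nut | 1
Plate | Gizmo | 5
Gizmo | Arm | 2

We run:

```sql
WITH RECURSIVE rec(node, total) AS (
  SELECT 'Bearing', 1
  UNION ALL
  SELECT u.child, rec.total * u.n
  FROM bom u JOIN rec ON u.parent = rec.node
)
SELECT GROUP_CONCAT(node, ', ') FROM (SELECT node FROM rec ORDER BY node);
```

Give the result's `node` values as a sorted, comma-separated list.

Base: (Bearing, total=1).
Iteration 1: components of {Bearing} -> Plate = 1*4 = 4.
Iteration 2: components of {Plate} -> Gizmo = 4*5 = 20.
Iteration 3: components of {Gizmo} -> Arm = 20*2 = 40.
Iteration 4: no further components; recursion stops.

Arm, Bearing, Gizmo, Plate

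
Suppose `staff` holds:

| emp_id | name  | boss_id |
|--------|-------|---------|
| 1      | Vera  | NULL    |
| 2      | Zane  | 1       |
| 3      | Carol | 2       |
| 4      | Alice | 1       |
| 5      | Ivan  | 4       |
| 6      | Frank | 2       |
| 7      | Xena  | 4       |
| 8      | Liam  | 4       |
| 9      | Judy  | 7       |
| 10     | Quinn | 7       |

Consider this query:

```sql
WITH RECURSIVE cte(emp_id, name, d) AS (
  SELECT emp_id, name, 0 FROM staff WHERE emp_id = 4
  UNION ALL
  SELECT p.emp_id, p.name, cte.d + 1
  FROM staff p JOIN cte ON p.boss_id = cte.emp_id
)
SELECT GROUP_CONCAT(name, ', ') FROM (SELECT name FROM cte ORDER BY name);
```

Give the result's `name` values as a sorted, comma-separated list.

Base: emp_id=4 (Alice) at d 0.
Iteration 1: rows with boss_id in {4} -> Ivan (id 5, d 1), Xena (id 7, d 1), Liam (id 8, d 1).
Iteration 2: rows with boss_id in {5,7,8} -> Judy (id 9, d 2), Quinn (id 10, d 2).
Iteration 3: no rows with boss_id in {9,10}; recursion stops.

Alice, Ivan, Judy, Liam, Quinn, Xena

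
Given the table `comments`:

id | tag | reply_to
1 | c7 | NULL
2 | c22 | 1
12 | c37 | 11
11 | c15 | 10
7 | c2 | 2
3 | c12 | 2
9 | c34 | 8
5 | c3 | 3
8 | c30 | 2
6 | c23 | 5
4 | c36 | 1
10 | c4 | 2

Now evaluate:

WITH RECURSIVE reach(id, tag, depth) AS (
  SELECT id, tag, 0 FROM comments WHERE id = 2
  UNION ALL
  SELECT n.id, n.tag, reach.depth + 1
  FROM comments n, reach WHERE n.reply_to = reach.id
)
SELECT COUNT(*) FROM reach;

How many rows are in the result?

Base: id=2 (c22) at depth 0.
Iteration 1: rows with reply_to in {2} -> c12 (id 3, depth 1), c2 (id 7, depth 1), c30 (id 8, depth 1), c4 (id 10, depth 1).
Iteration 2: rows with reply_to in {3,7,8,10} -> c3 (id 5, depth 2), c34 (id 9, depth 2), c15 (id 11, depth 2).
Iteration 3: rows with reply_to in {5,9,11} -> c23 (id 6, depth 3), c37 (id 12, depth 3).
Iteration 4: no rows with reply_to in {6,12}; recursion stops.
Total rows emitted: 10.

10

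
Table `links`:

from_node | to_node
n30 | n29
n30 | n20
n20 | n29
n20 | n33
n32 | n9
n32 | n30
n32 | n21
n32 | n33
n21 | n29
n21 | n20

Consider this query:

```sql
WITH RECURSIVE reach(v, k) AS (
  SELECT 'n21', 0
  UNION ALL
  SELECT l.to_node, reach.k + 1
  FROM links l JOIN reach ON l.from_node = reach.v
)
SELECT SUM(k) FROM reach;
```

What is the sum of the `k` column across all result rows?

6

Base: (n21, k=0).
Iteration 1: edges from {n21} -> (n20, k=1), (n29, k=1).
Iteration 2: edges from {n20,n29} -> (n29, k=2), (n33, k=2).
Iteration 3: no outgoing edges from {n29,n33}; recursion stops.
SUM(k) = 0 + 1 + 1 + 2 + 2 = 6.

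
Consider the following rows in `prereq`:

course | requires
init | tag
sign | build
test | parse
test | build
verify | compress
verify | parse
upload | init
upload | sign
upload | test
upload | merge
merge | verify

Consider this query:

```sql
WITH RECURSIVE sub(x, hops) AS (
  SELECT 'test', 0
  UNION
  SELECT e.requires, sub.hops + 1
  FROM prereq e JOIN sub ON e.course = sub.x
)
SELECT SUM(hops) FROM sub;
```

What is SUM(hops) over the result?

2

Base: (test, hops=0).
Iteration 1: edges from {test} -> (build, hops=1), (parse, hops=1).
Iteration 2: no outgoing edges from {build,parse}; recursion stops.
SUM(hops) = 0 + 1 + 1 = 2.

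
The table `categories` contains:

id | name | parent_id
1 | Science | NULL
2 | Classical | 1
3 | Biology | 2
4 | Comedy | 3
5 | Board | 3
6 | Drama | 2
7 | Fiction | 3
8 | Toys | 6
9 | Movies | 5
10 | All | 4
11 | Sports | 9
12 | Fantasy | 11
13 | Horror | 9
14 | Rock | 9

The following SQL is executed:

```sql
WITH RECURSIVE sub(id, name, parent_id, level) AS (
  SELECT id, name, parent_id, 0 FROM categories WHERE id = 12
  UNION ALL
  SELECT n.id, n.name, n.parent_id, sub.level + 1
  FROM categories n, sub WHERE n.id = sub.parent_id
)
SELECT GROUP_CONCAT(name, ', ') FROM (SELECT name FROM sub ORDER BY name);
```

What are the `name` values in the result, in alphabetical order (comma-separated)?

Base: id=12 (Fantasy), parent_id=11, level 0.
Iteration 1: join on id=11 -> Sports (id 11, parent_id=9, level 1).
Iteration 2: join on id=9 -> Movies (id 9, parent_id=5, level 2).
Iteration 3: join on id=5 -> Board (id 5, parent_id=3, level 3).
Iteration 4: join on id=3 -> Biology (id 3, parent_id=2, level 4).
Iteration 5: join on id=2 -> Classical (id 2, parent_id=1, level 5).
Iteration 6: join on id=1 -> Science (id 1, parent_id=NULL, level 6).
Iteration 7: parent_id is NULL; no match; recursion stops.

Biology, Board, Classical, Fantasy, Movies, Science, Sports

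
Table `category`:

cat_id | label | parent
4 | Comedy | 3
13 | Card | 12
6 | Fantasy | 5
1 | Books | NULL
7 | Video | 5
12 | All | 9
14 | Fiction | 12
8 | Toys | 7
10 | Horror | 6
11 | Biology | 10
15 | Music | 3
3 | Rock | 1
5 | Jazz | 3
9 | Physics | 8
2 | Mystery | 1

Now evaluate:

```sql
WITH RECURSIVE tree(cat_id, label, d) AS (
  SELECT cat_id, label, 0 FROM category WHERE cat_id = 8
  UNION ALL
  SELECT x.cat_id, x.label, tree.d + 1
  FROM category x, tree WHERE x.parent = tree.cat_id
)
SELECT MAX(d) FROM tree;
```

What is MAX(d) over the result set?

3

Base: cat_id=8 (Toys) at d 0.
Iteration 1: rows with parent in {8} -> Physics (id 9, d 1).
Iteration 2: rows with parent in {9} -> All (id 12, d 2).
Iteration 3: rows with parent in {12} -> Card (id 13, d 3), Fiction (id 14, d 3).
Iteration 4: no rows with parent in {13,14}; recursion stops.
d values: 0, 1, 2, 3, 3; the maximum is 3.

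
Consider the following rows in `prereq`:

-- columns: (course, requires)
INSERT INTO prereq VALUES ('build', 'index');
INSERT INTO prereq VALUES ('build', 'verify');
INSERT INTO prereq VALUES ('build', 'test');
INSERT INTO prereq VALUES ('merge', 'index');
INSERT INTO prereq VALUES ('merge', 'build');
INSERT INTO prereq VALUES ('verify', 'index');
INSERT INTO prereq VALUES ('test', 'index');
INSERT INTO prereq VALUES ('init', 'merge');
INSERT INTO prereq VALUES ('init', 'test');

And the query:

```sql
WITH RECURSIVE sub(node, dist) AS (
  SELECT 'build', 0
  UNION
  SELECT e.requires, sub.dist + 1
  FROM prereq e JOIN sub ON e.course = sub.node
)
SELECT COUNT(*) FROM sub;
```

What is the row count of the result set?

Base: (build, dist=0).
Iteration 1: edges from {build} -> (index, dist=1), (test, dist=1), (verify, dist=1).
Iteration 2: edges from {index,test,verify} -> (index, dist=2). [UNION drops 1 duplicate row(s)]
Iteration 3: no outgoing edges from {index}; recursion stops.
Total rows emitted: 5.

5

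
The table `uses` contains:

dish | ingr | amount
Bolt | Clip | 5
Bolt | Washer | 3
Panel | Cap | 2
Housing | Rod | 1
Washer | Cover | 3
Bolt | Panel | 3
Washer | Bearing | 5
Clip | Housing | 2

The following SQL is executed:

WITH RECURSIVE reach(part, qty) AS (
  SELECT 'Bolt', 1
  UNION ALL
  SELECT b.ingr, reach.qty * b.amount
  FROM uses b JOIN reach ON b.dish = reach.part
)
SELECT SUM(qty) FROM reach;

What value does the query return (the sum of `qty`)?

62

Base: (Bolt, qty=1).
Iteration 1: components of {Bolt} -> Clip = 1*5 = 5, Panel = 1*3 = 3, Washer = 1*3 = 3.
Iteration 2: components of {Clip,Panel,Washer} -> Bearing = 3*5 = 15, Cap = 3*2 = 6, Cover = 3*3 = 9, Housing = 5*2 = 10.
Iteration 3: components of {Bearing,Cap,Cover,Housing} -> Rod = 10*1 = 10.
Iteration 4: no further components; recursion stops.
SUM(qty) = 1 + 5 + 3 + 3 + 10 + 9 + 15 + 6 + 10 = 62.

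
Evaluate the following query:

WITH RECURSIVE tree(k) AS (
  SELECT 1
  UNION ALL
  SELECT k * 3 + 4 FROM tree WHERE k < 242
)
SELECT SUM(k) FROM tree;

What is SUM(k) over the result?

1080

Base: k=1.
Iteration 1: 1 < 242 holds -> k = 1 * 3 + 4 = 7.
Iteration 2: 7 < 242 holds -> k = 7 * 3 + 4 = 25.
Iteration 3: 25 < 242 holds -> k = 25 * 3 + 4 = 79.
Iteration 4: 79 < 242 holds -> k = 79 * 3 + 4 = 241.
Iteration 5: 241 < 242 holds -> k = 241 * 3 + 4 = 727.
Iteration 6: 727 < 242 fails; recursion stops.
SUM(k) = 1 + 7 + 25 + 79 + 241 + 727 = 1080.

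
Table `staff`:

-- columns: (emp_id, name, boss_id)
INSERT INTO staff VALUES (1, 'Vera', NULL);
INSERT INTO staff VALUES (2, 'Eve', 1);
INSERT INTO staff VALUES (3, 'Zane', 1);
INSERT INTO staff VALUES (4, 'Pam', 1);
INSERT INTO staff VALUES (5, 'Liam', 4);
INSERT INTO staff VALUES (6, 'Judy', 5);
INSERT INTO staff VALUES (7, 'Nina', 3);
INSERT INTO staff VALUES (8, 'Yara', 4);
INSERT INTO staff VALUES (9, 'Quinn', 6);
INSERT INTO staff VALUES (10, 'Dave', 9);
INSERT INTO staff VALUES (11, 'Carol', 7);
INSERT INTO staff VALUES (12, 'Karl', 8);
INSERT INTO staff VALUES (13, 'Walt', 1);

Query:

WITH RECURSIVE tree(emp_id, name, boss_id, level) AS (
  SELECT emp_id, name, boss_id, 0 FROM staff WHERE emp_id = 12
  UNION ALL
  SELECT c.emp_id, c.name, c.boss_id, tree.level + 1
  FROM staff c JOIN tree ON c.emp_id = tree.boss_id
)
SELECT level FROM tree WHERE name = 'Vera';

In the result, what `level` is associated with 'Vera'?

3

Base: emp_id=12 (Karl), boss_id=8, level 0.
Iteration 1: join on emp_id=8 -> Yara (id 8, boss_id=4, level 1).
Iteration 2: join on emp_id=4 -> Pam (id 4, boss_id=1, level 2).
Iteration 3: join on emp_id=1 -> Vera (id 1, boss_id=NULL, level 3).
Iteration 4: boss_id is NULL; no match; recursion stops.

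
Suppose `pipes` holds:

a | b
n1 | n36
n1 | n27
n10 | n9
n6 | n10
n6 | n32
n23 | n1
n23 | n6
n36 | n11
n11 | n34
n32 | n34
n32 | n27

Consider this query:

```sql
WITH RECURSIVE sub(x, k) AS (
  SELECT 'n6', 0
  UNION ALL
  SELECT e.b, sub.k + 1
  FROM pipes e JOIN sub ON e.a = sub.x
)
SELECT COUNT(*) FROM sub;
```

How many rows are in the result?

Base: (n6, k=0).
Iteration 1: edges from {n6} -> (n10, k=1), (n32, k=1).
Iteration 2: edges from {n10,n32} -> (n27, k=2), (n34, k=2), (n9, k=2).
Iteration 3: no outgoing edges from {n27,n34,n9}; recursion stops.
Total rows emitted: 6.

6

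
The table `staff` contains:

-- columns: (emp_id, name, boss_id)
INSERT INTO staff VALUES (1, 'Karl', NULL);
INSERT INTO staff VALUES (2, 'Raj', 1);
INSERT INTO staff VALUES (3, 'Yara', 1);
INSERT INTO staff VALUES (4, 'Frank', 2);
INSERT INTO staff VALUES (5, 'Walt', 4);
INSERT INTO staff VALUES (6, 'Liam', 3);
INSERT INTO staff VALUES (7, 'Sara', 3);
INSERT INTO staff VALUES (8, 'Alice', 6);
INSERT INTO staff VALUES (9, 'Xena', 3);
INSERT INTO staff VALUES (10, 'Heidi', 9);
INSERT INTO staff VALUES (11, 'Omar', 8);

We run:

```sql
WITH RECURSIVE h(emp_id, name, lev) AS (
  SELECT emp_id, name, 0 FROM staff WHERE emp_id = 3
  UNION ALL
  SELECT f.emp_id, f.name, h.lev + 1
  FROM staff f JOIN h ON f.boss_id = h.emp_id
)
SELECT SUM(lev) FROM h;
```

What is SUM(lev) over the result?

Base: emp_id=3 (Yara) at lev 0.
Iteration 1: rows with boss_id in {3} -> Liam (id 6, lev 1), Sara (id 7, lev 1), Xena (id 9, lev 1).
Iteration 2: rows with boss_id in {6,7,9} -> Alice (id 8, lev 2), Heidi (id 10, lev 2).
Iteration 3: rows with boss_id in {8,10} -> Omar (id 11, lev 3).
Iteration 4: no rows with boss_id in {11}; recursion stops.
SUM(lev) = 0 + 1 + 1 + 1 + 2 + 2 + 3 = 10.

10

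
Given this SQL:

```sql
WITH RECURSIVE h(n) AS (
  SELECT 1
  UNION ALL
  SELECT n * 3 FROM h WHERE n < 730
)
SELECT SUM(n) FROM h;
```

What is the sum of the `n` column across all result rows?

3280

Base: n=1.
Iteration 1: 1 < 730 holds -> n = 1 * 3 = 3.
Iteration 2: 3 < 730 holds -> n = 3 * 3 = 9.
Iteration 3: 9 < 730 holds -> n = 9 * 3 = 27.
Iteration 4: 27 < 730 holds -> n = 27 * 3 = 81.
Iteration 5: 81 < 730 holds -> n = 81 * 3 = 243.
Iteration 6: 243 < 730 holds -> n = 243 * 3 = 729.
Iteration 7: 729 < 730 holds -> n = 729 * 3 = 2187.
Iteration 8: 2187 < 730 fails; recursion stops.
SUM(n) = 1 + 3 + 9 + 27 + 81 + 243 + 729 + 2187 = 3280.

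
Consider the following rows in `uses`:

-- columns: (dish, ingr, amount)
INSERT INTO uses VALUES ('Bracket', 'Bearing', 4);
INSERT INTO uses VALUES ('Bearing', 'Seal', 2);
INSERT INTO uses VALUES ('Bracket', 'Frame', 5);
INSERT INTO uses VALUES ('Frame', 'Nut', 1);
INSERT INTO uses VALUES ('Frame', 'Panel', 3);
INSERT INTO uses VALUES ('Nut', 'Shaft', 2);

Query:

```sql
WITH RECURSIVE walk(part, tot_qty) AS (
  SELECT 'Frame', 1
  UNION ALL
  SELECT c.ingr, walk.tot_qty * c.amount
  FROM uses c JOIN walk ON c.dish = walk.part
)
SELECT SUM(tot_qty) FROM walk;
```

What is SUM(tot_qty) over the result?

Base: (Frame, tot_qty=1).
Iteration 1: components of {Frame} -> Nut = 1*1 = 1, Panel = 1*3 = 3.
Iteration 2: components of {Nut,Panel} -> Shaft = 1*2 = 2.
Iteration 3: no further components; recursion stops.
SUM(tot_qty) = 1 + 1 + 3 + 2 = 7.

7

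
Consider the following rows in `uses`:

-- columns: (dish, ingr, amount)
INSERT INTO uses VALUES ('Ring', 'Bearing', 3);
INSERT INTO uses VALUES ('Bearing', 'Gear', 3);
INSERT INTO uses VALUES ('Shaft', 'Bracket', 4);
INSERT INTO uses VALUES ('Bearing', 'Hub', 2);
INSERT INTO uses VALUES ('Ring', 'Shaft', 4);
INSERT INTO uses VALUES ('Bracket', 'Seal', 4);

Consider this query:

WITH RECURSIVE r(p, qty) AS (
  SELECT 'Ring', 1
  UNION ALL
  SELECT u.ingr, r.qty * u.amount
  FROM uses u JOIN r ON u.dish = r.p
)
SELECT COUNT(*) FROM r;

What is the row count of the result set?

7

Base: (Ring, qty=1).
Iteration 1: components of {Ring} -> Bearing = 1*3 = 3, Shaft = 1*4 = 4.
Iteration 2: components of {Bearing,Shaft} -> Bracket = 4*4 = 16, Gear = 3*3 = 9, Hub = 3*2 = 6.
Iteration 3: components of {Bracket,Gear,Hub} -> Seal = 16*4 = 64.
Iteration 4: no further components; recursion stops.
Total rows emitted: 7.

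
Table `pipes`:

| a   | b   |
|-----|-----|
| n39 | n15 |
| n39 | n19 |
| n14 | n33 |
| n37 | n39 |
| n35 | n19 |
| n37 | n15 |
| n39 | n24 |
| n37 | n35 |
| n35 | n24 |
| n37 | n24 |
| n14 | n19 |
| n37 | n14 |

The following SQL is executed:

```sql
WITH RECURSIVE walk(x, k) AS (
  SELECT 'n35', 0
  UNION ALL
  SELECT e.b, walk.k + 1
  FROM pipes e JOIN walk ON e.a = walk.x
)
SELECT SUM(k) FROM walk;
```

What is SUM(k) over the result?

Base: (n35, k=0).
Iteration 1: edges from {n35} -> (n19, k=1), (n24, k=1).
Iteration 2: no outgoing edges from {n19,n24}; recursion stops.
SUM(k) = 0 + 1 + 1 = 2.

2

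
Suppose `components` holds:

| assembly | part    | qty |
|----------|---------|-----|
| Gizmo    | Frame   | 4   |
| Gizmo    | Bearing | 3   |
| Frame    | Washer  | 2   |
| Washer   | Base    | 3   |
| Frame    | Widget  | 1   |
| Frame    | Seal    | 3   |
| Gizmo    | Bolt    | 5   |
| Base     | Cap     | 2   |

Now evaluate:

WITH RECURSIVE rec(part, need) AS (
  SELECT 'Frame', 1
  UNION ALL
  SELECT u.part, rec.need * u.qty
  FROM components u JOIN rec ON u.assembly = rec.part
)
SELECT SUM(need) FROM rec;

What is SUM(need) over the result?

25

Base: (Frame, need=1).
Iteration 1: components of {Frame} -> Seal = 1*3 = 3, Washer = 1*2 = 2, Widget = 1*1 = 1.
Iteration 2: components of {Seal,Washer,Widget} -> Base = 2*3 = 6.
Iteration 3: components of {Base} -> Cap = 6*2 = 12.
Iteration 4: no further components; recursion stops.
SUM(need) = 1 + 1 + 2 + 3 + 6 + 12 = 25.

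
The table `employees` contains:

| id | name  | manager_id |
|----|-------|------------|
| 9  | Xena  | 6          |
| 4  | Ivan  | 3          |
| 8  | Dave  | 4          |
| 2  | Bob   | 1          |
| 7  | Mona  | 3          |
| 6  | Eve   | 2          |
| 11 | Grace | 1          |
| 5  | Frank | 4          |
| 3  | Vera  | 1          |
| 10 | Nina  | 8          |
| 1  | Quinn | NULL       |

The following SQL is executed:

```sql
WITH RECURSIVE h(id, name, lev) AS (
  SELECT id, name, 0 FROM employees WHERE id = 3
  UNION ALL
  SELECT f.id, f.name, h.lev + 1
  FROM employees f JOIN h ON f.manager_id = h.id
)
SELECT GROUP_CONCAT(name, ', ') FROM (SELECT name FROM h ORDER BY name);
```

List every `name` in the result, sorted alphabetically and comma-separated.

Dave, Frank, Ivan, Mona, Nina, Vera

Base: id=3 (Vera) at lev 0.
Iteration 1: rows with manager_id in {3} -> Ivan (id 4, lev 1), Mona (id 7, lev 1).
Iteration 2: rows with manager_id in {4,7} -> Frank (id 5, lev 2), Dave (id 8, lev 2).
Iteration 3: rows with manager_id in {5,8} -> Nina (id 10, lev 3).
Iteration 4: no rows with manager_id in {10}; recursion stops.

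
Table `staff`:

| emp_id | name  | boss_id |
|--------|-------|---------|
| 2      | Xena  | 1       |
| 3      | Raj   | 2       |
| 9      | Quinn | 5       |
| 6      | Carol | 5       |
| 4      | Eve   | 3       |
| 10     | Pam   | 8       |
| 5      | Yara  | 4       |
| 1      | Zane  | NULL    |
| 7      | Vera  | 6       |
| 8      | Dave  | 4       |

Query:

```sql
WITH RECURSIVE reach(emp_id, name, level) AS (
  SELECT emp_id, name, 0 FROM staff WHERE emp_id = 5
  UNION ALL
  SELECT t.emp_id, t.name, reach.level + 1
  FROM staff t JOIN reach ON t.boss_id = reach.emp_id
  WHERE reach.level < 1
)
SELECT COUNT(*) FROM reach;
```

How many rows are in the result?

3

Base: emp_id=5 (Yara) at level 0.
Iteration 1: rows with boss_id in {5} -> Carol (id 6, level 1), Quinn (id 9, level 1).
Iteration 2: level < 1 fails for all current rows; recursion stops.
Total rows emitted: 3.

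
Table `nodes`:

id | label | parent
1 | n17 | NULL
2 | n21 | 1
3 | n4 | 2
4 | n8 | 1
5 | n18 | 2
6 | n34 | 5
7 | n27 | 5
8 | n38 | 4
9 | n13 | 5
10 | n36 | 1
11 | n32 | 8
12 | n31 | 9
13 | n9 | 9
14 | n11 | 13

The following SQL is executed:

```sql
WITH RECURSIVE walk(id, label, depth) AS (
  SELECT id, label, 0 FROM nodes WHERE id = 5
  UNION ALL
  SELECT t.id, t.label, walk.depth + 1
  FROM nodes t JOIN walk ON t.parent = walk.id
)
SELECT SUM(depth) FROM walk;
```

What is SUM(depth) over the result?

10

Base: id=5 (n18) at depth 0.
Iteration 1: rows with parent in {5} -> n34 (id 6, depth 1), n27 (id 7, depth 1), n13 (id 9, depth 1).
Iteration 2: rows with parent in {6,7,9} -> n31 (id 12, depth 2), n9 (id 13, depth 2).
Iteration 3: rows with parent in {12,13} -> n11 (id 14, depth 3).
Iteration 4: no rows with parent in {14}; recursion stops.
SUM(depth) = 0 + 1 + 1 + 1 + 2 + 2 + 3 = 10.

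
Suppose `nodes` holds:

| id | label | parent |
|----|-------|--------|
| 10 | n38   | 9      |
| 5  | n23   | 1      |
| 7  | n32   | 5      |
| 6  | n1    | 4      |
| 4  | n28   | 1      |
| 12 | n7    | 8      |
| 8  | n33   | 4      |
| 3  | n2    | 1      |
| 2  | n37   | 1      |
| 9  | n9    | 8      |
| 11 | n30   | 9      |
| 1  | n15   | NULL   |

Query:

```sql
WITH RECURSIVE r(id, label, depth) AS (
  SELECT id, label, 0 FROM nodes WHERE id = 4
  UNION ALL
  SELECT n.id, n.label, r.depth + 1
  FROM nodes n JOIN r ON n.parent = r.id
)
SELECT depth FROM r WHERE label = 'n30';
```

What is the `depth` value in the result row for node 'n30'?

3

Base: id=4 (n28) at depth 0.
Iteration 1: rows with parent in {4} -> n1 (id 6, depth 1), n33 (id 8, depth 1).
Iteration 2: rows with parent in {6,8} -> n9 (id 9, depth 2), n7 (id 12, depth 2).
Iteration 3: rows with parent in {9,12} -> n38 (id 10, depth 3), n30 (id 11, depth 3).
Iteration 4: no rows with parent in {10,11}; recursion stops.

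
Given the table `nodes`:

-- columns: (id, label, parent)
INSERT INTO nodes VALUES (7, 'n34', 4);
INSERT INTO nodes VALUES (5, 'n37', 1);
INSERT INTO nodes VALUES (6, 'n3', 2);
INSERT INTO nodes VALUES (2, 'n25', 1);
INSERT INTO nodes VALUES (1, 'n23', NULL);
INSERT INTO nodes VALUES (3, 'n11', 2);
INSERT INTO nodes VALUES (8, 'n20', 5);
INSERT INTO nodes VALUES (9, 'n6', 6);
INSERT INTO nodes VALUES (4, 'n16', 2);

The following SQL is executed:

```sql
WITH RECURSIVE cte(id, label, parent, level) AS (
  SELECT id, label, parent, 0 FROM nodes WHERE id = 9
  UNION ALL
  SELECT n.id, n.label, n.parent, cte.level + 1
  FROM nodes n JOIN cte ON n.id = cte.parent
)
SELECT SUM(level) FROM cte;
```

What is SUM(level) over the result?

Base: id=9 (n6), parent=6, level 0.
Iteration 1: join on id=6 -> n3 (id 6, parent=2, level 1).
Iteration 2: join on id=2 -> n25 (id 2, parent=1, level 2).
Iteration 3: join on id=1 -> n23 (id 1, parent=NULL, level 3).
Iteration 4: parent is NULL; no match; recursion stops.
SUM(level) = 0 + 1 + 2 + 3 = 6.

6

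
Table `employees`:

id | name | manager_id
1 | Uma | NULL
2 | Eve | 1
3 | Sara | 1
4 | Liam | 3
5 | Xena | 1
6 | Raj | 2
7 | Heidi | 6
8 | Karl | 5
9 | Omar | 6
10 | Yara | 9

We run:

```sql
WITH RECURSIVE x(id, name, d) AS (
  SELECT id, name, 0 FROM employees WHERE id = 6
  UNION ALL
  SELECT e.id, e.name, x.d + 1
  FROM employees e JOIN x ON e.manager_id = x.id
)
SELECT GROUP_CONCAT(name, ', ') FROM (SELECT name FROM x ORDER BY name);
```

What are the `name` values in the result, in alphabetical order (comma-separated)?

Base: id=6 (Raj) at d 0.
Iteration 1: rows with manager_id in {6} -> Heidi (id 7, d 1), Omar (id 9, d 1).
Iteration 2: rows with manager_id in {7,9} -> Yara (id 10, d 2).
Iteration 3: no rows with manager_id in {10}; recursion stops.

Heidi, Omar, Raj, Yara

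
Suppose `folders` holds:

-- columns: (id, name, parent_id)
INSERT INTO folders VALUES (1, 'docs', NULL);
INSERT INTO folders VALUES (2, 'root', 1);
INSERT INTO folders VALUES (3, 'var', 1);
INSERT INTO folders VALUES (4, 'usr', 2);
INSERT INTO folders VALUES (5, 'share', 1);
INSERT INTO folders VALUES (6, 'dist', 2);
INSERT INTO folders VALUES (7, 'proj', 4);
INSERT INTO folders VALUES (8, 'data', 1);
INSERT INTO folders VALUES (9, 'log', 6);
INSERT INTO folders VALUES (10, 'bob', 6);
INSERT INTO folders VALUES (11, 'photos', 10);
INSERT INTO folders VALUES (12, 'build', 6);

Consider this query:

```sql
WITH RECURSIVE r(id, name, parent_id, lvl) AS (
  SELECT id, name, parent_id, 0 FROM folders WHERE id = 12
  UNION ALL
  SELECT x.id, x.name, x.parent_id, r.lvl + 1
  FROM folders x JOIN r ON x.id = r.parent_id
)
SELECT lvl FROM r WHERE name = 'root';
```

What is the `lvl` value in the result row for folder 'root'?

Base: id=12 (build), parent_id=6, lvl 0.
Iteration 1: join on id=6 -> dist (id 6, parent_id=2, lvl 1).
Iteration 2: join on id=2 -> root (id 2, parent_id=1, lvl 2).
Iteration 3: join on id=1 -> docs (id 1, parent_id=NULL, lvl 3).
Iteration 4: parent_id is NULL; no match; recursion stops.

2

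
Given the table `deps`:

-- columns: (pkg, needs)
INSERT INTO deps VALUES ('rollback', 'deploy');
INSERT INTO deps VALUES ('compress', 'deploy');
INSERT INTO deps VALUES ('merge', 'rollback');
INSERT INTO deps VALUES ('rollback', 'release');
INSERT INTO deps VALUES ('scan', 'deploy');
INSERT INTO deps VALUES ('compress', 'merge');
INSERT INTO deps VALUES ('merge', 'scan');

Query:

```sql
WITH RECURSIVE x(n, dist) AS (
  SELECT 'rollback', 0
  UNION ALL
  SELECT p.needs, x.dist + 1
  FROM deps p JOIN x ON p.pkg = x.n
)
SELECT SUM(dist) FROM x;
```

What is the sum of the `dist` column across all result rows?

2

Base: (rollback, dist=0).
Iteration 1: edges from {rollback} -> (deploy, dist=1), (release, dist=1).
Iteration 2: no outgoing edges from {deploy,release}; recursion stops.
SUM(dist) = 0 + 1 + 1 = 2.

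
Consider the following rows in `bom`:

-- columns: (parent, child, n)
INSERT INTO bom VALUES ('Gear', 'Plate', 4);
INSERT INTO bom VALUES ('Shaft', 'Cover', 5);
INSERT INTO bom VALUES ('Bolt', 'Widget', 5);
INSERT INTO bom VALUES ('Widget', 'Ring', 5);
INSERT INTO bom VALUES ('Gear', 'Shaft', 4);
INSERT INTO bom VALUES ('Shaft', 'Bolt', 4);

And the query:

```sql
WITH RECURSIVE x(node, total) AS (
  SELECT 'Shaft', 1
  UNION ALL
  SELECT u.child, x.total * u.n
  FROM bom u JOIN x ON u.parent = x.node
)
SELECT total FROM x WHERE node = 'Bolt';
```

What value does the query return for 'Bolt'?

Base: (Shaft, total=1).
Iteration 1: components of {Shaft} -> Bolt = 1*4 = 4, Cover = 1*5 = 5.
Iteration 2: components of {Bolt,Cover} -> Widget = 4*5 = 20.
Iteration 3: components of {Widget} -> Ring = 20*5 = 100.
Iteration 4: no further components; recursion stops.

4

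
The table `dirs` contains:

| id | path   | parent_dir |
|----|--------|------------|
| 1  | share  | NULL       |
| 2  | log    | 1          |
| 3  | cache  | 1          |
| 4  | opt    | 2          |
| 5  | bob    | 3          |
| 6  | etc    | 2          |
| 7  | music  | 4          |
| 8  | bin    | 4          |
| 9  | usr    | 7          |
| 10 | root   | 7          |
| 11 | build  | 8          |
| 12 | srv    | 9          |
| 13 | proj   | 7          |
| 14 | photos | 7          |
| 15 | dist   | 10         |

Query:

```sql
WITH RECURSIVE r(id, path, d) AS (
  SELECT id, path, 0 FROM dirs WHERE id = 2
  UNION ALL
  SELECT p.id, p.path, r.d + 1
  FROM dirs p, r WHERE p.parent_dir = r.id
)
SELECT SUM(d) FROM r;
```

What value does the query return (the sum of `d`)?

Base: id=2 (log) at d 0.
Iteration 1: rows with parent_dir in {2} -> opt (id 4, d 1), etc (id 6, d 1).
Iteration 2: rows with parent_dir in {4,6} -> music (id 7, d 2), bin (id 8, d 2).
Iteration 3: rows with parent_dir in {7,8} -> usr (id 9, d 3), root (id 10, d 3), build (id 11, d 3), proj (id 13, d 3), photos (id 14, d 3).
Iteration 4: rows with parent_dir in {9,10,11,13,14} -> srv (id 12, d 4), dist (id 15, d 4).
Iteration 5: no rows with parent_dir in {12,15}; recursion stops.
SUM(d) = 0 + 1 + 1 + 2 + 2 + 3 + 3 + 3 + 3 + 3 + 4 + 4 = 29.

29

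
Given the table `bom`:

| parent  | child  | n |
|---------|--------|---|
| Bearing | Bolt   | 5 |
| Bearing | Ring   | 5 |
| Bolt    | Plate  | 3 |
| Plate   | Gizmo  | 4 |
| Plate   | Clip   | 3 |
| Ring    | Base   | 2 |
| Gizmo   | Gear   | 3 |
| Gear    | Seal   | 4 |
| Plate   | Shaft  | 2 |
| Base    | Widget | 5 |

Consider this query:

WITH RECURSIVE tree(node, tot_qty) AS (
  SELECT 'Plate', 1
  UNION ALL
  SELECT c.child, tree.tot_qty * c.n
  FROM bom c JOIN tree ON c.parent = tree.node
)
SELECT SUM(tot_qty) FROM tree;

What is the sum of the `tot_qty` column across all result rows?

Base: (Plate, tot_qty=1).
Iteration 1: components of {Plate} -> Clip = 1*3 = 3, Gizmo = 1*4 = 4, Shaft = 1*2 = 2.
Iteration 2: components of {Clip,Gizmo,Shaft} -> Gear = 4*3 = 12.
Iteration 3: components of {Gear} -> Seal = 12*4 = 48.
Iteration 4: no further components; recursion stops.
SUM(tot_qty) = 1 + 4 + 3 + 2 + 12 + 48 = 70.

70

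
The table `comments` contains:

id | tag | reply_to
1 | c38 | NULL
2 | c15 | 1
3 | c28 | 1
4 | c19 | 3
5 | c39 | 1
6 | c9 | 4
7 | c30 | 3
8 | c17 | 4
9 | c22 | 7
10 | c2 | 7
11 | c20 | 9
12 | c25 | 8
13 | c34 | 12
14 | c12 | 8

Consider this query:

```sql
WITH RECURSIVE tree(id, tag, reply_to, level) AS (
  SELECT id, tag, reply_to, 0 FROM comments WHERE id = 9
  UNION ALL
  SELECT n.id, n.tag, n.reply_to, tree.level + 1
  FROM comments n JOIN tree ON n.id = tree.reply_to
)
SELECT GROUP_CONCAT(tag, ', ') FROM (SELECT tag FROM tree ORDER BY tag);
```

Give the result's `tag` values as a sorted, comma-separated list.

Base: id=9 (c22), reply_to=7, level 0.
Iteration 1: join on id=7 -> c30 (id 7, reply_to=3, level 1).
Iteration 2: join on id=3 -> c28 (id 3, reply_to=1, level 2).
Iteration 3: join on id=1 -> c38 (id 1, reply_to=NULL, level 3).
Iteration 4: reply_to is NULL; no match; recursion stops.

c22, c28, c30, c38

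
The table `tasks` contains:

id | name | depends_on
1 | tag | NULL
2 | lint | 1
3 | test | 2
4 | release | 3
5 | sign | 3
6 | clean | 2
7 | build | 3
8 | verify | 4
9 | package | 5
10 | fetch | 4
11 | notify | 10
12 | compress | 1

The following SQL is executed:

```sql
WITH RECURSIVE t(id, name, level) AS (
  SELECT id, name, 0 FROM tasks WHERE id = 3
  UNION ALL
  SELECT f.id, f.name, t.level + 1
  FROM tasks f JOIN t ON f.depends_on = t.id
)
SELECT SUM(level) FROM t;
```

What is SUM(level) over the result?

12

Base: id=3 (test) at level 0.
Iteration 1: rows with depends_on in {3} -> release (id 4, level 1), sign (id 5, level 1), build (id 7, level 1).
Iteration 2: rows with depends_on in {4,5,7} -> verify (id 8, level 2), package (id 9, level 2), fetch (id 10, level 2).
Iteration 3: rows with depends_on in {8,9,10} -> notify (id 11, level 3).
Iteration 4: no rows with depends_on in {11}; recursion stops.
SUM(level) = 0 + 1 + 1 + 1 + 2 + 2 + 2 + 3 = 12.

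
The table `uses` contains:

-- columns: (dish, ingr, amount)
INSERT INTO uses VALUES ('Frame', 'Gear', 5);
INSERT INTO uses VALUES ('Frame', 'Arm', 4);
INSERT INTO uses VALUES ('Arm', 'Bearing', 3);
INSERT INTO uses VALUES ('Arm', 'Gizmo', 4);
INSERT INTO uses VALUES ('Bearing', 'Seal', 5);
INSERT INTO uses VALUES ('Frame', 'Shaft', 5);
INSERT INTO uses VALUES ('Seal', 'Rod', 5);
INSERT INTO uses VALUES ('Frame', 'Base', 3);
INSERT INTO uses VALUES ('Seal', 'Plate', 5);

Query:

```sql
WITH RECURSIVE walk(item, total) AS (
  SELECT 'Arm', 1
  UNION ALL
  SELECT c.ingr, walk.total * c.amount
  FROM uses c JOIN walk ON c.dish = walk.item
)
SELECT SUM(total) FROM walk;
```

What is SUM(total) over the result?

173

Base: (Arm, total=1).
Iteration 1: components of {Arm} -> Bearing = 1*3 = 3, Gizmo = 1*4 = 4.
Iteration 2: components of {Bearing,Gizmo} -> Seal = 3*5 = 15.
Iteration 3: components of {Seal} -> Plate = 15*5 = 75, Rod = 15*5 = 75.
Iteration 4: no further components; recursion stops.
SUM(total) = 1 + 3 + 4 + 15 + 75 + 75 = 173.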